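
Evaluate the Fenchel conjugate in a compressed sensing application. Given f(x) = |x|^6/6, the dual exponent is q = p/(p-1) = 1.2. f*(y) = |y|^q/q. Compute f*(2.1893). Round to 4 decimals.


The conjugate exponent q satisfies 1/p + 1/q = 1.
p = 6, so q = 6/(6 - 1) = 1.2
|y|^q = 2.1893^1.2 = 2.5607
f*(2.1893) = 2.5607 / 1.2 = 2.134


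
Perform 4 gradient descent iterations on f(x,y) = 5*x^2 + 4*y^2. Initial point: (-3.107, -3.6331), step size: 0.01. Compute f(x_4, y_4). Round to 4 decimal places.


Gradient descent on f(x,y) = 5*x^2 + 4*y^2.
Starting point: (-3.107, -3.6331), alpha = 0.01
Step 1: grad_x = 2*5*-3.107 = -31.07, grad_y = 2*4*-3.6331 = -29.0648
  x_1 = -3.107 - 0.01*-31.07 = -2.7963
  y_1 = -3.6331 - 0.01*-29.0648 = -3.3425
Step 2: grad_x = 2*5*-2.7963 = -27.963, grad_y = 2*4*-3.3425 = -26.7396
  x_2 = -2.7963 - 0.01*-27.963 = -2.5167
  y_2 = -3.3425 - 0.01*-26.7396 = -3.0751
Step 3: grad_x = 2*5*-2.5167 = -25.1667, grad_y = 2*4*-3.0751 = -24.6004
  x_3 = -2.5167 - 0.01*-25.1667 = -2.265
  y_3 = -3.0751 - 0.01*-24.6004 = -2.8291
Step 4: grad_x = 2*5*-2.265 = -22.65, grad_y = 2*4*-2.8291 = -22.6324
  x_4 = -2.265 - 0.01*-22.65 = -2.0385
  y_4 = -2.8291 - 0.01*-22.6324 = -2.6027
f(-2.0385, -2.6027) = 5*(-2.0385)^2 + 4*(-2.6027)^2 = 47.8742


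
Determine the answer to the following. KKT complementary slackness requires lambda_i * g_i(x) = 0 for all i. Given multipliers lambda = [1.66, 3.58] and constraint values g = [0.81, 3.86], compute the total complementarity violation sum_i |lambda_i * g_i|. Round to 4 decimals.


KKT complementary slackness check:
lambda_1 * g_1 = 1.66 * 0.81 = 1.3446
lambda_2 * g_2 = 3.58 * 3.86 = 13.8188
Total violation = 1.3446 + 13.8188 = 15.1634


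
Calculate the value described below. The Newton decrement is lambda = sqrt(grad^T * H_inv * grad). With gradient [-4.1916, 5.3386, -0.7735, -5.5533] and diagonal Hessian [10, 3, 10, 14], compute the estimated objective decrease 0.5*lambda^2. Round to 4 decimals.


Step 1: H is diagonal, so H^(-1) * g = [-0.4192, 1.7795, -0.0774, -0.3967].
Step 2: g^T H^(-1) g = sum_i g_i^2 / H_ii
  = (-4.1916)^2/10 + (5.3386)^2/3 + (-0.7735)^2/10 + (-5.5533)^2/14
  = 1.757 + 9.5002 + 0.0598 + 2.2028 = 13.5198
Step 3: Objective decrease = 0.5 * g^T H^(-1) g = 6.7599


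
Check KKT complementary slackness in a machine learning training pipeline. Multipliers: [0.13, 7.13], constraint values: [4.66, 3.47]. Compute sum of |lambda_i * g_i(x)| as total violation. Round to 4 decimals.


KKT complementary slackness check:
lambda_1 * g_1 = 0.13 * 4.66 = 0.6058
lambda_2 * g_2 = 7.13 * 3.47 = 24.7411
Total violation = 0.6058 + 24.7411 = 25.3469


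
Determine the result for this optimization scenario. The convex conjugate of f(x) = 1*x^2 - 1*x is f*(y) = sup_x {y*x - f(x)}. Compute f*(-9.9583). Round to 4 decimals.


f*(y) = sup_x {y*x - a*x^2 - b*x} = sup_x {(y-b)*x - a*x^2}
FOC: (y - b) - 2a*x = 0 => x* = (y - b)/(2a)
x* = (-9.9583 + 1)/(2*1) = -4.4792
f*(-9.9583) = (y-b)^2/(4a) = (-9.9583 + 1)^2/(4*1)
= 80.2511/4 = 20.0628


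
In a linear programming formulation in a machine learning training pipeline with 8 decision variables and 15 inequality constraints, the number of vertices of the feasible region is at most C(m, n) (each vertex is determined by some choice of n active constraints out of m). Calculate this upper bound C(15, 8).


Each vertex corresponds to some choice of n active constraints out of m, so the number of vertices is at most C(m, n) = m! / (n!(m-n)!).
m = 15, n = 8
Numerator: 15 * 14 * 13 * 12 * 11 * 10 * 9 * 8
Denominator: 8! = 40320
C(15, 8) = 6435


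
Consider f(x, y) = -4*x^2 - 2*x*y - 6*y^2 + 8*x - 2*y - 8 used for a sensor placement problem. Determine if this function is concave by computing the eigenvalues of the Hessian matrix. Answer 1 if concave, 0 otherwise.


The Hessian of f(x,y) = -4*x^2 - 2*x*y - 6*y^2 + 8*x - 2*y - 8 is:
H = [[-8, -2], [-2, -12]]
Trace = -8 - 12 = -20
Determinant = -8*-12 - (-2)^2 = 92
Discriminant = (-20)^2 - 4*92 = 32.0
Eigenvalues: lambda_1 = -12.8284, lambda_2 = -7.1716
The function is concave.

1


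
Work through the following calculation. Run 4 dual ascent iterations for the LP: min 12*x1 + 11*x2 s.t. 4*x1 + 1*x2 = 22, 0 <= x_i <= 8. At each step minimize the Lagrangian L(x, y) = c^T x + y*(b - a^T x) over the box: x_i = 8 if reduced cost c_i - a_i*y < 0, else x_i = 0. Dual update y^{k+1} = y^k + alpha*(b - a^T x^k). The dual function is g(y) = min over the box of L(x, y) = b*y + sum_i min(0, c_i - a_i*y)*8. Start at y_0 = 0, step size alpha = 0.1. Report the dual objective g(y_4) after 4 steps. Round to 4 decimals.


Dual ascent for LP: min 12*x1 + 11*x2, 4*x1 + 1*x2 = 22, 0 <= x_i <= 8
Step 1: y^k = 0.0, reduced costs: (12.0, 11.0)
  x^k = (0.0, 0.0), subgradient = b - a^T x = 22.0
  y^{k+1} = 0.0 + 0.1*22.0 = 2.2
Step 2: y^k = 2.2, reduced costs: (3.2, 8.8)
  x^k = (0.0, 0.0), subgradient = b - a^T x = 22.0
  y^{k+1} = 2.2 + 0.1*22.0 = 4.4
Step 3: y^k = 4.4, reduced costs: (-5.6, 6.6)
  x^k = (8.0, 0.0), subgradient = b - a^T x = -10.0
  y^{k+1} = 4.4 + 0.1*-10.0 = 3.4
Step 4: y^k = 3.4, reduced costs: (-1.6, 7.6)
  x^k = (8.0, 0.0), subgradient = b - a^T x = -10.0
  y^{k+1} = 3.4 + 0.1*-10.0 = 2.4
Dual objective at y_4 = 2.4: reduced costs (2.4, 8.6), box minimizer x = (0.0, 0.0)
g(y_4) = b*y + (c1 - a1*y)*x1 + (c2 - a2*y)*x2 = 22*2.4 + 2.4*0.0 + 8.6*0.0 = 52.8 + 0.0 + 0.0 = 52.8


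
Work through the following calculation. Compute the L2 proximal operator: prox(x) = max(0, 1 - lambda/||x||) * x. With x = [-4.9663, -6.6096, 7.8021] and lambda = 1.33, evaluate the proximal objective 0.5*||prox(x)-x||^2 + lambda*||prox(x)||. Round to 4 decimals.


Step 1: Compute ||x||.
||x|| = 11.3677
Step 2: Compute scaling factor.
scale = max(0, 1 - 1.33/11.3677) = 0.883
Step 3: prox(x) = [-4.3853, -5.8363, 6.8893]
||prox(x)|| = 10.0377
Step 4: Proximal objective.
0.5*||prox-x||^2 = 0.8845
lambda*||prox|| = 13.3501
Total = 14.2345


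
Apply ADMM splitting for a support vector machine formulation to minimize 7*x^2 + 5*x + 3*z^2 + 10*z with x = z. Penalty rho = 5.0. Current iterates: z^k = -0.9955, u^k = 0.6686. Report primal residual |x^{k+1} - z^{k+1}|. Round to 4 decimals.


ADMM iteration with rho = 5.0, z^k = -0.9955, u^k = 0.6686
Step 1: x-update.
Minimize 7*x^2 + 5*x + (5.0/2)*(x + 0.9955 + 0.6686)^2
FOC: (2*7 + 5.0)*x = -5 + 5.0*(-0.9955 - 0.6686)
x^{k+1} = -0.7011
Step 2: z-update.
Minimize 3*z^2 + 10*z + (5.0/2)*(-0.7011 - z + 0.6686)^2
FOC: (2*3 + 5.0)*z = -10 + 5.0*(-0.7011 + 0.6686)
z^{k+1} = -0.9239
Step 3: u-update.
u^{k+1} = 0.6686 - 0.7011 + 0.9239 = 0.8914
Step 4: Primal residual = |-0.7011 + 0.9239| = 0.2228


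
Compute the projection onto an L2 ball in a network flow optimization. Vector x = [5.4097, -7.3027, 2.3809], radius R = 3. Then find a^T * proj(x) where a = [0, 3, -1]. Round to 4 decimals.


Step 1: Compute ||x|| (intermediates to 6 decimals).
||x|| = sqrt(5.4097^2 + (-7.3027)^2 + 2.3809^2) = 9.394837
Step 2: Project.
Since ||x|| > R, scale = R/||x|| = 3/9.394837 = 0.319324, proj(x) = scale * x
proj(x) = [1.727447, -2.331927, 0.760279]
Step 3: Dot product.
a^T * proj(x) = 0*1.727447 + 3*(-2.331927) - 1*0.760279 = -7.7561


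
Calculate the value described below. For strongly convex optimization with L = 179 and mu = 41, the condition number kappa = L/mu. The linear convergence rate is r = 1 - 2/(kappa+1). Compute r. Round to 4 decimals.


Step 1: Compute the condition number.
kappa = L/mu = 179/41 = 4.3659
Step 2: Compute the convergence rate.
r = 1 - 2/(kappa + 1) = 1 - 2*mu/(L + mu) = (L - mu)/(L + mu) = 138/220 = 0.6273


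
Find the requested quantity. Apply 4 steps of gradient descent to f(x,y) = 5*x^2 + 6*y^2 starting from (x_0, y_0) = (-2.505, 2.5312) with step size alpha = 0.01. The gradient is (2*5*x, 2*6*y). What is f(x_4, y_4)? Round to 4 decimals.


Gradient descent on f(x,y) = 5*x^2 + 6*y^2.
Starting point: (-2.505, 2.5312), alpha = 0.01
Step 1: grad_x = 2*5*-2.505 = -25.05, grad_y = 2*6*2.5312 = 30.3744
  x_1 = -2.505 - 0.01*-25.05 = -2.2545
  y_1 = 2.5312 - 0.01*30.3744 = 2.2275
Step 2: grad_x = 2*5*-2.2545 = -22.545, grad_y = 2*6*2.2275 = 26.7295
  x_2 = -2.2545 - 0.01*-22.545 = -2.0291
  y_2 = 2.2275 - 0.01*26.7295 = 1.9602
Step 3: grad_x = 2*5*-2.0291 = -20.2905, grad_y = 2*6*1.9602 = 23.5219
  x_3 = -2.0291 - 0.01*-20.2905 = -1.8261
  y_3 = 1.9602 - 0.01*23.5219 = 1.7249
Step 4: grad_x = 2*5*-1.8261 = -18.2615, grad_y = 2*6*1.7249 = 20.6993
  x_4 = -1.8261 - 0.01*-18.2615 = -1.6435
  y_4 = 1.7249 - 0.01*20.6993 = 1.5179
f(-1.6435, 1.5179) = 5*(-1.6435)^2 + 6*1.5179^2 = 27.331


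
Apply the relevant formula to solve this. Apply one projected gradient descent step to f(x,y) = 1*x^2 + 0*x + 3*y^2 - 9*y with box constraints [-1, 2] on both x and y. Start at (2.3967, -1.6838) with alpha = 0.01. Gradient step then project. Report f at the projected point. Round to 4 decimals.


Step 1: Compute gradient at (2.3967, -1.6838).
grad_x = 2*1*2.3967 + 0 = 4.7934
grad_y = 2*3*-1.6838 - 9 = -19.1028
Step 2: Gradient step.
x_raw = 2.3967 - 0.01*4.7934 = 2.3488
y_raw = -1.6838 - 0.01*-19.1028 = -1.4928
Step 3: Project onto [-1, 2].
x_proj = clip(2.3488) = 2.0
y_proj = clip(-1.4928) = -1.0
Step 4: Evaluate f.
f(2.0, -1.0) = 16.0


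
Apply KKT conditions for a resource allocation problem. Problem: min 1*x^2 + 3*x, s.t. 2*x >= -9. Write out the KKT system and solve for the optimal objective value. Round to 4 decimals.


Step 1: Try lambda = 0 (constraint inactive).
Stationarity: 2*1*x + 3 = 0
x* = -3/(2*1) = -1.5
Check constraint: 2*-1.5 = -3.0 >= -9 -- satisfied.
Step 2: Compute optimal value.
f(x*) = 1*(-1.5)^2 + 3*(-1.5) = -2.25


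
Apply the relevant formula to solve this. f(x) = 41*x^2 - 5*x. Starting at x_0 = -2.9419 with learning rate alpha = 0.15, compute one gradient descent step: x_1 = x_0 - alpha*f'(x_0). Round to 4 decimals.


We compute the gradient at x_0 and apply the update.
f'(x) = 82*x - 5
f'(-2.9419) = 82*-2.9419 - 5 = -246.2358
x_1 = -2.9419 - 0.15*-246.2358 = 33.9935


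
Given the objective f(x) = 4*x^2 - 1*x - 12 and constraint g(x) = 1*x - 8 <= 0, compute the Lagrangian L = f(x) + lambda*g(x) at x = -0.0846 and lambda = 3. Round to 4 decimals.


Step 1: Evaluate f(x).
f(-0.0846) = 4*(-0.0846)^2 - 1*(-0.0846) - 12 = -11.8868
Step 2: Evaluate g(x).
g(-0.0846) = 1*-0.0846 - 8 = -8.0846
Step 3: Compute Lagrangian.
L = -11.8868 + 3*-8.0846 = -36.1406


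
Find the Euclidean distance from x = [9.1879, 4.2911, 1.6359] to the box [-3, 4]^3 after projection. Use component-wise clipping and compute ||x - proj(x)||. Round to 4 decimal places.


Project each component onto [-3, 4].
clip(9.1879) = 4.0, clip(4.2911) = 4.0, clip(1.6359) = 1.6359
Projection = [4.0, 4.0, 1.6359]
Squared diffs: [26.9143, 0.0847, 0.0]
Distance = sqrt(26.999) = 5.1961


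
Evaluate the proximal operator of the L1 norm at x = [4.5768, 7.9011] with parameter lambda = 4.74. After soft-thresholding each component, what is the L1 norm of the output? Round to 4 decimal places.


Soft-thresholding with lambda = 4.74:
prox(4.5768) = sign(4.5768)*max(|4.5768| - 4.74, 0) = 0.0
prox(7.9011) = sign(7.9011)*max(|7.9011| - 4.74, 0) = 3.1611
prox(x) = [0.0, 3.1611]
||prox(x)||_1 = 0.0 + 3.1611 = 3.1611


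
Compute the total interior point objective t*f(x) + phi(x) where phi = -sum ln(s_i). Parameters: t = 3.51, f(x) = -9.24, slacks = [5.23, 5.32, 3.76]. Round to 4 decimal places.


Step 1: Compute log-barrier.
ln values: [1.6544, 1.6715, 1.3244]
phi = -(1.6544 + 1.6715 + 1.3244) = -4.6503
Step 2: Compute augmented objective.
t*f(x) = 3.51*-9.24 = -32.4324
Total = -32.4324 - 4.6503 = -37.0827


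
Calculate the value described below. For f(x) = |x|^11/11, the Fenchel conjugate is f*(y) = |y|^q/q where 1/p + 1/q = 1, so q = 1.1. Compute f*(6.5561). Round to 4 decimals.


The conjugate exponent q satisfies 1/p + 1/q = 1.
p = 11, so q = 11/(11 - 1) = 1.1
|y|^q = 6.5561^1.1 = 7.9124
f*(6.5561) = 7.9124 / 1.1 = 7.1931


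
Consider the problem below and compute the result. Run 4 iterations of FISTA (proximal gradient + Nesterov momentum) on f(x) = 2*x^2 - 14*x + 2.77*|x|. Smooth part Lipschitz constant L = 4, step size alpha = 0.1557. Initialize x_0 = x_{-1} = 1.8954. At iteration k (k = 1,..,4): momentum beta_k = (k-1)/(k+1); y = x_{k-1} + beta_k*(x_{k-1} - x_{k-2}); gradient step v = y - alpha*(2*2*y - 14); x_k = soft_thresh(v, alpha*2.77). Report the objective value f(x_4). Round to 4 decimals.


FISTA on f(x) = 2*x^2 - 14*x + 2.77*|x|
L = 4, alpha = 0.1557
Iteration 1: beta = 0.0, y = 1.8954 + 0.0*(1.8954 - 1.8954) = 1.8954
  grad(y) = -6.4184, v = y - alpha*grad = 2.8947
  prox(v) = soft_thresh(2.8947, 0.4313) = 2.4635
Iteration 2: beta = 0.3333, y = 2.4635 + 0.3333*(2.4635 - 1.8954) = 2.6528
  grad(y) = -3.3888, v = y - alpha*grad = 3.1804
  prox(v) = soft_thresh(3.1804, 0.4313) = 2.7492
Iteration 3: beta = 0.5, y = 2.7492 + 0.5*(2.7492 - 2.4635) = 2.892
  grad(y) = -2.432, v = y - alpha*grad = 3.2707
  prox(v) = soft_thresh(3.2707, 0.4313) = 2.8394
Iteration 4: beta = 0.6, y = 2.8394 + 0.6*(2.8394 - 2.7492) = 2.8935
  grad(y) = -2.426, v = y - alpha*grad = 3.2712
  prox(v) = soft_thresh(3.2712, 0.4313) = 2.8399
f(x_4) = 2*2.8399^2 - 14*2.8399 + 2.77*|2.8399| = -15.762


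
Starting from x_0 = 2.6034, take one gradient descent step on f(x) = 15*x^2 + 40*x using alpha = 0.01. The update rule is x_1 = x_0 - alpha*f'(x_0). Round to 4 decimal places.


We compute the gradient at x_0 and apply the update.
f'(x) = 30*x + 40
f'(2.6034) = 30*2.6034 + 40 = 118.102
x_1 = 2.6034 - 0.01*118.102 = 1.4224


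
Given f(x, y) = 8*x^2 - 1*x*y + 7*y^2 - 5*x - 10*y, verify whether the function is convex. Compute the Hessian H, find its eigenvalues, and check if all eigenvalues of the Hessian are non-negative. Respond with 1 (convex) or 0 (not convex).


The Hessian of f(x,y) = 8*x^2 - 1*x*y + 7*y^2 - 5*x - 10*y is:
H = [[16, -1], [-1, 14]]
Trace = 16 + 14 = 30
Determinant = 16*14 - (-1)^2 = 223
Discriminant = (30)^2 - 4*223 = 8.0
Eigenvalues: lambda_1 = 13.5858, lambda_2 = 16.4142
The function is convex.

1


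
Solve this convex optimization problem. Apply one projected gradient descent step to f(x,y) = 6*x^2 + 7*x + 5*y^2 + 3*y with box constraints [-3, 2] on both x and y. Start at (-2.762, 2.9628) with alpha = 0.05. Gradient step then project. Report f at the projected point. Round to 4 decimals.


Step 1: Compute gradient at (-2.762, 2.9628).
grad_x = 2*6*-2.762 + 7 = -26.144
grad_y = 2*5*2.9628 + 3 = 32.628
Step 2: Gradient step.
x_raw = -2.762 - 0.05*-26.144 = -1.4548
y_raw = 2.9628 - 0.05*32.628 = 1.3314
Step 3: Project onto [-3, 2].
x_proj = clip(-1.4548) = -1.4548
y_proj = clip(1.3314) = 1.3314
Step 4: Evaluate f.
f(-1.4548, 1.3314) = 15.3724


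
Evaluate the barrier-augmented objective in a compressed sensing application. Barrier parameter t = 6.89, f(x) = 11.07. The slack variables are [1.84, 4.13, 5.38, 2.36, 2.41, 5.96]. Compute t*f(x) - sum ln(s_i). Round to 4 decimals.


Step 1: Compute log-barrier.
ln values: [0.6098, 1.4183, 1.6827, 0.8587, 0.8796, 1.7851]
phi = -(0.6098 + 1.4183 + 1.6827 + 0.8587 + 0.8796 + 1.7851) = -7.2341
Step 2: Compute augmented objective.
t*f(x) = 6.89*11.07 = 76.2723
Total = 76.2723 - 7.2341 = 69.0382


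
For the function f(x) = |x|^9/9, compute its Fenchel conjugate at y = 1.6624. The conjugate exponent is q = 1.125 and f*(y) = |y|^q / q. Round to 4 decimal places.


The conjugate exponent q satisfies 1/p + 1/q = 1.
p = 9, so q = 9/(9 - 1) = 1.125
|y|^q = 1.6624^1.125 = 1.7714
f*(1.6624) = 1.7714 / 1.125 = 1.5746


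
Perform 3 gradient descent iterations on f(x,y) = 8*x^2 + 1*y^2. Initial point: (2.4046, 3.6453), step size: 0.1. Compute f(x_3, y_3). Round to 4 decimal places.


Gradient descent on f(x,y) = 8*x^2 + 1*y^2.
Starting point: (2.4046, 3.6453), alpha = 0.1
Step 1: grad_x = 2*8*2.4046 = 38.4736, grad_y = 2*1*3.6453 = 7.2906
  x_1 = 2.4046 - 0.1*38.4736 = -1.4428
  y_1 = 3.6453 - 0.1*7.2906 = 2.9162
Step 2: grad_x = 2*8*-1.4428 = -23.0842, grad_y = 2*1*2.9162 = 5.8325
  x_2 = -1.4428 - 0.1*-23.0842 = 0.8657
  y_2 = 2.9162 - 0.1*5.8325 = 2.333
Step 3: grad_x = 2*8*0.8657 = 13.8505, grad_y = 2*1*2.333 = 4.666
  x_3 = 0.8657 - 0.1*13.8505 = -0.5194
  y_3 = 2.333 - 0.1*4.666 = 1.8664
f(-0.5194, 1.8664) = 8*(-0.5194)^2 + 1*1.8664^2 = 5.6416


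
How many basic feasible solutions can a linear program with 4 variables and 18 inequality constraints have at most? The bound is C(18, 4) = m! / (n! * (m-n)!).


Each vertex corresponds to some choice of n active constraints out of m, so the number of vertices is at most C(m, n) = m! / (n!(m-n)!).
m = 18, n = 4
Numerator: 18 * 17 * 16 * 15
Denominator: 4! = 24
C(18, 4) = 3060


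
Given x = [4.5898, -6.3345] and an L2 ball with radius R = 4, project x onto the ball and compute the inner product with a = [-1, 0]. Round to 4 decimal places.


Step 1: Compute ||x|| (intermediates to 6 decimals).
||x|| = sqrt(4.5898^2 + (-6.3345)^2) = 7.822541
Step 2: Project.
Since ||x|| > R, scale = R/||x|| = 4/7.822541 = 0.511343, proj(x) = scale * x
proj(x) = [2.346962, -3.239102]
Step 3: Dot product.
a^T * proj(x) = -1*2.346962 + 0*(-3.239102) = -2.347


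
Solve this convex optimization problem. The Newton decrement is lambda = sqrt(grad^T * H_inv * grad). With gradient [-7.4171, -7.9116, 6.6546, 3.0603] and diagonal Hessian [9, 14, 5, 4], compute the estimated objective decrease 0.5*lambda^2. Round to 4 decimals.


Step 1: H is diagonal, so H^(-1) * g = [-0.8241, -0.5651, 1.3309, 0.7651].
Step 2: g^T H^(-1) g = sum_i g_i^2 / H_ii
  = (-7.4171)^2/9 + (-7.9116)^2/14 + (6.6546)^2/5 + (3.0603)^2/4
  = 6.1126 + 4.471 + 8.8567 + 2.3414 = 21.7817
Step 3: Objective decrease = 0.5 * g^T H^(-1) g = 10.8908


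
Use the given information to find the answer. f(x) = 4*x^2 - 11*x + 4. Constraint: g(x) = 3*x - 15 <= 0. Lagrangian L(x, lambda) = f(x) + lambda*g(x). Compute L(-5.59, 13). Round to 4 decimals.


Step 1: Evaluate f(x).
f(-5.59) = 4*(-5.59)^2 - 11*(-5.59) + 4 = 190.4824
Step 2: Evaluate g(x).
g(-5.59) = 3*-5.59 - 15 = -31.77
Step 3: Compute Lagrangian.
L = 190.4824 + 13*-31.77 = -222.5276


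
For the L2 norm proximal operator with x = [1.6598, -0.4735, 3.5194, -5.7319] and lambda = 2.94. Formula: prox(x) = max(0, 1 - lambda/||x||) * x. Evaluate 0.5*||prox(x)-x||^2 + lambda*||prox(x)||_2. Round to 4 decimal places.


Step 1: Compute ||x||.
||x|| = 6.9441
Step 2: Compute scaling factor.
scale = max(0, 1 - 2.94/6.9441) = 0.5766
Step 3: prox(x) = [0.9571, -0.273, 2.0293, -3.3051]
||prox(x)|| = 4.0041
Step 4: Proximal objective.
0.5*||prox-x||^2 = 4.3218
lambda*||prox|| = 11.7721
Total = 16.0937


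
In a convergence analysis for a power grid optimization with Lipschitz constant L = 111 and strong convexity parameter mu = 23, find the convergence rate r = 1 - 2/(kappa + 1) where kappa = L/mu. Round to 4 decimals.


Step 1: Compute the condition number.
kappa = L/mu = 111/23 = 4.8261
Step 2: Compute the convergence rate.
r = 1 - 2/(kappa + 1) = 1 - 2*mu/(L + mu) = (L - mu)/(L + mu) = 88/134 = 0.6567


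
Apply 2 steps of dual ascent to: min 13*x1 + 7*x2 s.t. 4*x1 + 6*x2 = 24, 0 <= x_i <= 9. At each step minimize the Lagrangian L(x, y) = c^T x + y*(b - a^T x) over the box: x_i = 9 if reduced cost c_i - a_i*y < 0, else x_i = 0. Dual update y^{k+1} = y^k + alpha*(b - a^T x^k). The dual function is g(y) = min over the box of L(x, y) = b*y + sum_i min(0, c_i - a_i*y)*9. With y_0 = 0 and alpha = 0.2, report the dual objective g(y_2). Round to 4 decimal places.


Dual ascent for LP: min 13*x1 + 7*x2, 4*x1 + 6*x2 = 24, 0 <= x_i <= 9
Step 1: y^k = 0.0, reduced costs: (13.0, 7.0)
  x^k = (0.0, 0.0), subgradient = b - a^T x = 24.0
  y^{k+1} = 0.0 + 0.2*24.0 = 4.8
Step 2: y^k = 4.8, reduced costs: (-6.2, -21.8)
  x^k = (9.0, 9.0), subgradient = b - a^T x = -66.0
  y^{k+1} = 4.8 + 0.2*-66.0 = -8.4
Dual objective at y_2 = -8.4: reduced costs (46.6, 57.4), box minimizer x = (0.0, 0.0)
g(y_2) = b*y + (c1 - a1*y)*x1 + (c2 - a2*y)*x2 = 24*(-8.4) + 46.6*0.0 + 57.4*0.0 = -201.6 + 0.0 + 0.0 = -201.6


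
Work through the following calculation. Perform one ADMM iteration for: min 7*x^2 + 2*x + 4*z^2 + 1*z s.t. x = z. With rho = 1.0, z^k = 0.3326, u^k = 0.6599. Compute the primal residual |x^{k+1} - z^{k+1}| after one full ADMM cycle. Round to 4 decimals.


ADMM iteration with rho = 1.0, z^k = 0.3326, u^k = 0.6599
Step 1: x-update.
Minimize 7*x^2 + 2*x + (1.0/2)*(x - 0.3326 + 0.6599)^2
FOC: (2*7 + 1.0)*x = -2 + 1.0*(0.3326 - 0.6599)
x^{k+1} = -0.1552
Step 2: z-update.
Minimize 4*z^2 + 1*z + (1.0/2)*(-0.1552 - z + 0.6599)^2
FOC: (2*4 + 1.0)*z = -1 + 1.0*(-0.1552 + 0.6599)
z^{k+1} = -0.055
Step 3: u-update.
u^{k+1} = 0.6599 - 0.1552 + 0.055 = 0.5598
Step 4: Primal residual = |-0.1552 + 0.055| = 0.1001


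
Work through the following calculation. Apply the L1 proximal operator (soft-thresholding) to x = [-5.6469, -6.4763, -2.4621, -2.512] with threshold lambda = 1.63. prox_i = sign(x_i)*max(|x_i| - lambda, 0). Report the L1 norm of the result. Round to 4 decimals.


Soft-thresholding with lambda = 1.63:
prox(-5.6469) = sign(-5.6469)*max(|-5.6469| - 1.63, 0) = -4.0169
prox(-6.4763) = sign(-6.4763)*max(|-6.4763| - 1.63, 0) = -4.8463
prox(-2.4621) = sign(-2.4621)*max(|-2.4621| - 1.63, 0) = -0.8321
prox(-2.512) = sign(-2.512)*max(|-2.512| - 1.63, 0) = -0.882
prox(x) = [-4.0169, -4.8463, -0.8321, -0.882]
||prox(x)||_1 = 4.0169 + 4.8463 + 0.8321 + 0.882 = 10.5773


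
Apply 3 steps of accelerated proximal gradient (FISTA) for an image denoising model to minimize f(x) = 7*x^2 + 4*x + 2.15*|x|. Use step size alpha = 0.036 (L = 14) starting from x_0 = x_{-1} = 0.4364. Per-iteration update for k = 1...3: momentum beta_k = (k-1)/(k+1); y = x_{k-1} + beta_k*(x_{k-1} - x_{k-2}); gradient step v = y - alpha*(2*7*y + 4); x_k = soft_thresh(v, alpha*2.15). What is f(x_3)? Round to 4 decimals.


FISTA on f(x) = 7*x^2 + 4*x + 2.15*|x|
L = 14, alpha = 0.036
Iteration 1: beta = 0.0, y = 0.4364 + 0.0*(0.4364 - 0.4364) = 0.4364
  grad(y) = 10.1096, v = y - alpha*grad = 0.0725
  prox(v) = soft_thresh(0.0725, 0.0774) = 0.0
Iteration 2: beta = 0.3333, y = 0.0 + 0.3333*(0.0 - 0.4364) = -0.1455
  grad(y) = 1.9635, v = y - alpha*grad = -0.2162
  prox(v) = soft_thresh(-0.2162, 0.0774) = -0.1388
Iteration 3: beta = 0.5, y = -0.1388 + 0.5*(-0.1388 - 0.0) = -0.2081
  grad(y) = 1.0862, v = y - alpha*grad = -0.2472
  prox(v) = soft_thresh(-0.2472, 0.0774) = -0.1698
f(x_3) = 7*(-0.1698)^2 + 4*(-0.1698) + 2.15*|-0.1698| = -0.1123


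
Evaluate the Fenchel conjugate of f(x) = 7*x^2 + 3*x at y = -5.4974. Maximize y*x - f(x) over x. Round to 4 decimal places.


f*(y) = sup_x {y*x - a*x^2 - b*x} = sup_x {(y-b)*x - a*x^2}
FOC: (y - b) - 2a*x = 0 => x* = (y - b)/(2a)
x* = (-5.4974 - 3)/(2*7) = -0.607
f*(-5.4974) = (y-b)^2/(4a) = (-5.4974 - 3)^2/(4*7)
= 72.2058/28 = 2.5788


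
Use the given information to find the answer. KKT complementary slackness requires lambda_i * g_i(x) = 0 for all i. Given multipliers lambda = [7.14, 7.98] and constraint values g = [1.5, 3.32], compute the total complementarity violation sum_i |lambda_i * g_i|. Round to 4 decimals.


KKT complementary slackness check:
lambda_1 * g_1 = 7.14 * 1.5 = 10.71
lambda_2 * g_2 = 7.98 * 3.32 = 26.4936
Total violation = 10.71 + 26.4936 = 37.2036


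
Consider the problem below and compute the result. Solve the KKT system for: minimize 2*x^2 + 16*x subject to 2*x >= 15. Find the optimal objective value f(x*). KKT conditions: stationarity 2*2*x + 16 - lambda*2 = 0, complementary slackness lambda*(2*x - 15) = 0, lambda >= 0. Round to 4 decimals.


Step 1: Try lambda = 0 (constraint inactive).
x_unc = -16/(2*2) = -4.0
Check: 2*-4.0 = -8.0 < 15 -- violated!
Step 2: Constraint must be active: 2*x = 15
x* = 15/2 = 7.5
lambda = (2*2*7.5 + 16)/2 = 23.0
Step 3: Compute optimal value.
f(x*) = 2*7.5^2 + 16*7.5 = 232.5


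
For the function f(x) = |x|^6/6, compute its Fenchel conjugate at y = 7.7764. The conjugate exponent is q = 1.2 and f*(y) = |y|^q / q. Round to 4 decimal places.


The conjugate exponent q satisfies 1/p + 1/q = 1.
p = 6, so q = 6/(6 - 1) = 1.2
|y|^q = 7.7764^1.2 = 11.7202
f*(7.7764) = 11.7202 / 1.2 = 9.7668


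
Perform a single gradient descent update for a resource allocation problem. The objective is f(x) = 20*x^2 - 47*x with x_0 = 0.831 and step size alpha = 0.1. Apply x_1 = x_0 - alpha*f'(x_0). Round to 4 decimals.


We compute the gradient at x_0 and apply the update.
f'(x) = 40*x - 47
f'(0.831) = 40*0.831 - 47 = -13.76
x_1 = 0.831 - 0.1*-13.76 = 2.207


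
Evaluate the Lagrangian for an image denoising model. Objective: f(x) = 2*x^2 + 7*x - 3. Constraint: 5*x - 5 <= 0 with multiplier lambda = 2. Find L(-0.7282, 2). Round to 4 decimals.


Step 1: Evaluate f(x).
f(-0.7282) = 2*(-0.7282)^2 + 7*(-0.7282) - 3 = -7.0368
Step 2: Evaluate g(x).
g(-0.7282) = 5*-0.7282 - 5 = -8.641
Step 3: Compute Lagrangian.
L = -7.0368 + 2*-8.641 = -24.3188


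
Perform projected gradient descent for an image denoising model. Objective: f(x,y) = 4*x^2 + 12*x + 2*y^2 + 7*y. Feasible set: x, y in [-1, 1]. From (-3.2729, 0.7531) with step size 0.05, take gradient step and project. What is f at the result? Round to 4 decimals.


Step 1: Compute gradient at (-3.2729, 0.7531).
grad_x = 2*4*-3.2729 + 12 = -14.1832
grad_y = 2*2*0.7531 + 7 = 10.0124
Step 2: Gradient step.
x_raw = -3.2729 - 0.05*-14.1832 = -2.5637
y_raw = 0.7531 - 0.05*10.0124 = 0.2525
Step 3: Project onto [-1, 1].
x_proj = clip(-2.5637) = -1.0
y_proj = clip(0.2525) = 0.2525
Step 4: Evaluate f.
f(-1.0, 0.2525) = -6.1051


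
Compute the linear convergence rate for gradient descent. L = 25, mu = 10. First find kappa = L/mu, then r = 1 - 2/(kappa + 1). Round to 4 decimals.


Step 1: Compute the condition number.
kappa = L/mu = 25/10 = 2.5
Step 2: Compute the convergence rate.
r = 1 - 2/(kappa + 1) = 1 - 2*mu/(L + mu) = (L - mu)/(L + mu) = 15/35 = 0.4286


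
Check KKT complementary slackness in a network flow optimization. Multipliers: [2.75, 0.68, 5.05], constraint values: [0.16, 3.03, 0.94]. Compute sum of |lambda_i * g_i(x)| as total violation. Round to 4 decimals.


KKT complementary slackness check:
lambda_1 * g_1 = 2.75 * 0.16 = 0.44
lambda_2 * g_2 = 0.68 * 3.03 = 2.0604
lambda_3 * g_3 = 5.05 * 0.94 = 4.747
Total violation = 0.44 + 2.0604 + 4.747 = 7.2474


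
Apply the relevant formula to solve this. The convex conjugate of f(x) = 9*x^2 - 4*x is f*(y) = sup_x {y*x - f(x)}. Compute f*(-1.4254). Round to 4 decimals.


f*(y) = sup_x {y*x - a*x^2 - b*x} = sup_x {(y-b)*x - a*x^2}
FOC: (y - b) - 2a*x = 0 => x* = (y - b)/(2a)
x* = (-1.4254 + 4)/(2*9) = 0.143
f*(-1.4254) = (y-b)^2/(4a) = (-1.4254 + 4)^2/(4*9)
= 6.6286/36 = 0.1841


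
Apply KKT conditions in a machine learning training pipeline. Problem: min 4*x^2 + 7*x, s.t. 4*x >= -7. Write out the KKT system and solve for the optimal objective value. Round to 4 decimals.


Step 1: Try lambda = 0 (constraint inactive).
Stationarity: 2*4*x + 7 = 0
x* = -7/(2*4) = -0.875
Check constraint: 4*-0.875 = -3.5 >= -7 -- satisfied.
Step 2: Compute optimal value.
f(x*) = 4*(-0.875)^2 + 7*(-0.875) = -3.0625


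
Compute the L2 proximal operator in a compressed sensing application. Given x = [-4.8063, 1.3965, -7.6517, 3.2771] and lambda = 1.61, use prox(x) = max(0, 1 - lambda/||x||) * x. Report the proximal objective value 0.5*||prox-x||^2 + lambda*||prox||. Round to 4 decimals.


Step 1: Compute ||x||.
||x|| = 9.7128
Step 2: Compute scaling factor.
scale = max(0, 1 - 1.61/9.7128) = 0.8342
Step 3: prox(x) = [-4.0096, 1.165, -6.3834, 2.7339]
||prox(x)|| = 8.1028
Step 4: Proximal objective.
0.5*||prox-x||^2 = 1.2961
lambda*||prox|| = 13.0455
Total = 14.3416


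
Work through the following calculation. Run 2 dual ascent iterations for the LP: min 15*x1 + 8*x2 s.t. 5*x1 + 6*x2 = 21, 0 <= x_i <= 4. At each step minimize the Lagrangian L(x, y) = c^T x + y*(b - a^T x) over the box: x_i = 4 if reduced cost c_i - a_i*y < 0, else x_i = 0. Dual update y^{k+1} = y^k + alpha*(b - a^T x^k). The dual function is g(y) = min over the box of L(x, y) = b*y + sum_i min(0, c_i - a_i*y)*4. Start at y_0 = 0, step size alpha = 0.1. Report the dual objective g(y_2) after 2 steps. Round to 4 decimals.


Dual ascent for LP: min 15*x1 + 8*x2, 5*x1 + 6*x2 = 21, 0 <= x_i <= 4
Step 1: y^k = 0.0, reduced costs: (15.0, 8.0)
  x^k = (0.0, 0.0), subgradient = b - a^T x = 21.0
  y^{k+1} = 0.0 + 0.1*21.0 = 2.1
Step 2: y^k = 2.1, reduced costs: (4.5, -4.6)
  x^k = (0.0, 4.0), subgradient = b - a^T x = -3.0
  y^{k+1} = 2.1 + 0.1*-3.0 = 1.8
Dual objective at y_2 = 1.8: reduced costs (6.0, -2.8), box minimizer x = (0.0, 4.0)
g(y_2) = b*y + (c1 - a1*y)*x1 + (c2 - a2*y)*x2 = 21*1.8 + 6.0*0.0 + (-2.8)*4.0 = 37.8 + 0.0 - 11.2 = 26.6


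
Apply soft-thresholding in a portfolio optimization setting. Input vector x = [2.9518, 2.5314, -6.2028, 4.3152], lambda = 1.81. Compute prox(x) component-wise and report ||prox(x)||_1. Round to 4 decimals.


Soft-thresholding with lambda = 1.81:
prox(2.9518) = sign(2.9518)*max(|2.9518| - 1.81, 0) = 1.1418
prox(2.5314) = sign(2.5314)*max(|2.5314| - 1.81, 0) = 0.7214
prox(-6.2028) = sign(-6.2028)*max(|-6.2028| - 1.81, 0) = -4.3928
prox(4.3152) = sign(4.3152)*max(|4.3152| - 1.81, 0) = 2.5052
prox(x) = [1.1418, 0.7214, -4.3928, 2.5052]
||prox(x)||_1 = 1.1418 + 0.7214 + 4.3928 + 2.5052 = 8.7612


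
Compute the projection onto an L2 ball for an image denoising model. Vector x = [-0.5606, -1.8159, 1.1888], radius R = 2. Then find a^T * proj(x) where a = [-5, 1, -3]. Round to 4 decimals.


Step 1: Compute ||x|| (intermediates to 6 decimals).
||x|| = sqrt((-0.5606)^2 + (-1.8159)^2 + 1.1888^2) = 2.241654
Step 2: Project.
Since ||x|| > R, scale = R/||x|| = 2/2.241654 = 0.892198, proj(x) = scale * x
proj(x) = [-0.500166, -1.620142, 1.060645]
Step 3: Dot product.
a^T * proj(x) = -5*(-0.500166) + 1*(-1.620142) - 3*1.060645 = -2.3012


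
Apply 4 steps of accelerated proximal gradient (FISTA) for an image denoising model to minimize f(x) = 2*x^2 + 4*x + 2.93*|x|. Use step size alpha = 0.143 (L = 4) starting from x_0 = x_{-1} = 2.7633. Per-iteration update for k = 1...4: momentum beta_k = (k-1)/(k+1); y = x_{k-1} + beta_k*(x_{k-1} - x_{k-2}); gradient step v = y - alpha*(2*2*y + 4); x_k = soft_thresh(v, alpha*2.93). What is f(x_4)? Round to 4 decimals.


FISTA on f(x) = 2*x^2 + 4*x + 2.93*|x|
L = 4, alpha = 0.143
Iteration 1: beta = 0.0, y = 2.7633 + 0.0*(2.7633 - 2.7633) = 2.7633
  grad(y) = 15.0532, v = y - alpha*grad = 0.6107
  prox(v) = soft_thresh(0.6107, 0.419) = 0.1917
Iteration 2: beta = 0.3333, y = 0.1917 + 0.3333*(0.1917 - 2.7633) = -0.6655
  grad(y) = 1.338, v = y - alpha*grad = -0.8568
  prox(v) = soft_thresh(-0.8568, 0.419) = -0.4378
Iteration 3: beta = 0.5, y = -0.4378 + 0.5*(-0.4378 - 0.1917) = -0.7526
  grad(y) = 0.9895, v = y - alpha*grad = -0.8941
  prox(v) = soft_thresh(-0.8941, 0.419) = -0.4751
Iteration 4: beta = 0.6, y = -0.4751 + 0.6*(-0.4751 + 0.4378) = -0.4975
  grad(y) = 2.01, v = y - alpha*grad = -0.7849
  prox(v) = soft_thresh(-0.7849, 0.419) = -0.3659
f(x_4) = 2*(-0.3659)^2 + 4*(-0.3659) + 2.93*|-0.3659| = -0.1237


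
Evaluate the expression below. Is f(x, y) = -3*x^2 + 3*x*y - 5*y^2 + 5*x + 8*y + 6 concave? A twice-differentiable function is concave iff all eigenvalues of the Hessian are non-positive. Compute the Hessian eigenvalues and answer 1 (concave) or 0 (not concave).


The Hessian of f(x,y) = -3*x^2 + 3*x*y - 5*y^2 + 5*x + 8*y + 6 is:
H = [[-6, 3], [3, -10]]
Trace = -6 - 10 = -16
Determinant = -6*-10 - (3)^2 = 51
Discriminant = (-16)^2 - 4*51 = 52.0
Eigenvalues: lambda_1 = -11.6056, lambda_2 = -4.3944
The function is concave.

1


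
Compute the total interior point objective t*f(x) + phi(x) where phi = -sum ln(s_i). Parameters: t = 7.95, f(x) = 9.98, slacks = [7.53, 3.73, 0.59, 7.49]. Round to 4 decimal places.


Step 1: Compute log-barrier.
ln values: [2.0189, 1.3164, -0.5276, 2.0136]
phi = -(2.0189 + 1.3164 - 0.5276 + 2.0136) = -4.8212
Step 2: Compute augmented objective.
t*f(x) = 7.95*9.98 = 79.341
Total = 79.341 - 4.8212 = 74.5198


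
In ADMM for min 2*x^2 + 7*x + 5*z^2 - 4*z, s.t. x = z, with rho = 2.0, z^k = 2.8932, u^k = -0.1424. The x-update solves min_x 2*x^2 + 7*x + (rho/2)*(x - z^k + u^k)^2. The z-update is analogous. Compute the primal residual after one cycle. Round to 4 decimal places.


ADMM iteration with rho = 2.0, z^k = 2.8932, u^k = -0.1424
Step 1: x-update.
Minimize 2*x^2 + 7*x + (2.0/2)*(x - 2.8932 - 0.1424)^2
FOC: (2*2 + 2.0)*x = -7 + 2.0*(2.8932 + 0.1424)
x^{k+1} = -0.1548
Step 2: z-update.
Minimize 5*z^2 - 4*z + (2.0/2)*(-0.1548 - z - 0.1424)^2
FOC: (2*5 + 2.0)*z = 4 + 2.0*(-0.1548 - 0.1424)
z^{k+1} = 0.2838
Step 3: u-update.
u^{k+1} = -0.1424 - 0.1548 - 0.2838 = -0.581
Step 4: Primal residual = |-0.1548 - 0.2838| = 0.4386


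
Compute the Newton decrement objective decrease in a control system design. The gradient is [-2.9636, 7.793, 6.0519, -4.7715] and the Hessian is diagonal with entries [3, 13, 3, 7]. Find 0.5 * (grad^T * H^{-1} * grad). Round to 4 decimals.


Step 1: H is diagonal, so H^(-1) * g = [-0.9879, 0.5995, 2.0173, -0.6816].
Step 2: g^T H^(-1) g = sum_i g_i^2 / H_ii
  = (-2.9636)^2/3 + (7.793)^2/13 + (6.0519)^2/3 + (-4.7715)^2/7
  = 2.9276 + 4.6716 + 12.2085 + 3.2525 = 23.0602
Step 3: Objective decrease = 0.5 * g^T H^(-1) g = 11.5301


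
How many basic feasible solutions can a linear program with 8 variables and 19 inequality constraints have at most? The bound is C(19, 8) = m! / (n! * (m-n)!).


Each vertex corresponds to some choice of n active constraints out of m, so the number of vertices is at most C(m, n) = m! / (n!(m-n)!).
m = 19, n = 8
Numerator: 19 * 18 * 17 * 16 * 15 * 14 * 13 * 12
Denominator: 8! = 40320
C(19, 8) = 75582


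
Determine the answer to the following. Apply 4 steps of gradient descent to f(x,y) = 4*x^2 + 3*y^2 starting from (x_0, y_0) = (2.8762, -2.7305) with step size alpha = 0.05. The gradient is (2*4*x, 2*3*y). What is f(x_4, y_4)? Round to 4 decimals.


Gradient descent on f(x,y) = 4*x^2 + 3*y^2.
Starting point: (2.8762, -2.7305), alpha = 0.05
Step 1: grad_x = 2*4*2.8762 = 23.0096, grad_y = 2*3*-2.7305 = -16.383
  x_1 = 2.8762 - 0.05*23.0096 = 1.7257
  y_1 = -2.7305 - 0.05*-16.383 = -1.9114
Step 2: grad_x = 2*4*1.7257 = 13.8058, grad_y = 2*3*-1.9114 = -11.4681
  x_2 = 1.7257 - 0.05*13.8058 = 1.0354
  y_2 = -1.9114 - 0.05*-11.4681 = -1.3379
Step 3: grad_x = 2*4*1.0354 = 8.2835, grad_y = 2*3*-1.3379 = -8.0277
  x_3 = 1.0354 - 0.05*8.2835 = 0.6213
  y_3 = -1.3379 - 0.05*-8.0277 = -0.9366
Step 4: grad_x = 2*4*0.6213 = 4.9701, grad_y = 2*3*-0.9366 = -5.6194
  x_4 = 0.6213 - 0.05*4.9701 = 0.3728
  y_4 = -0.9366 - 0.05*-5.6194 = -0.6556
f(0.3728, -0.6556) = 4*0.3728^2 + 3*(-0.6556)^2 = 1.8452


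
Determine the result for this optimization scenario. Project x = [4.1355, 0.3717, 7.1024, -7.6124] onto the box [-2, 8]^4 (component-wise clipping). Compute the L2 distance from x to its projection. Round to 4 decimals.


Project each component onto [-2, 8].
clip(4.1355) = 4.1355, clip(0.3717) = 0.3717, clip(7.1024) = 7.1024, clip(-7.6124) = -2.0
Projection = [4.1355, 0.3717, 7.1024, -2.0]
Squared diffs: [0.0, 0.0, 0.0, 31.499]
Distance = sqrt(31.499) = 5.6124


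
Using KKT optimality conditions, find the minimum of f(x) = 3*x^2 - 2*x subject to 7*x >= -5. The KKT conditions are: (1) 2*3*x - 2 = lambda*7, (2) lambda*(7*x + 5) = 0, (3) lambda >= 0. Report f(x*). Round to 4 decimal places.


Step 1: Try lambda = 0 (constraint inactive).
Stationarity: 2*3*x - 2 = 0
x* = 2/(2*3) = 1/3 = 0.3333 (rounded; the exact value 1/3 is used below)
Check constraint: 7*0.3333 = 2.3331 >= -5 -- satisfied.
Step 2: Compute optimal value.
f(x*) = 3*(1/3)^2 - 2*(1/3) = -0.3333


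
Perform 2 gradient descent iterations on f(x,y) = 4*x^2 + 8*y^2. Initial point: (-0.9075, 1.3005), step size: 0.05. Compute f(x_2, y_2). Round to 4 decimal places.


Gradient descent on f(x,y) = 4*x^2 + 8*y^2.
Starting point: (-0.9075, 1.3005), alpha = 0.05
Step 1: grad_x = 2*4*-0.9075 = -7.26, grad_y = 2*8*1.3005 = 20.808
  x_1 = -0.9075 - 0.05*-7.26 = -0.5445
  y_1 = 1.3005 - 0.05*20.808 = 0.2601
Step 2: grad_x = 2*4*-0.5445 = -4.356, grad_y = 2*8*0.2601 = 4.1616
  x_2 = -0.5445 - 0.05*-4.356 = -0.3267
  y_2 = 0.2601 - 0.05*4.1616 = 0.052
f(-0.3267, 0.052) = 4*(-0.3267)^2 + 8*0.052^2 = 0.4486


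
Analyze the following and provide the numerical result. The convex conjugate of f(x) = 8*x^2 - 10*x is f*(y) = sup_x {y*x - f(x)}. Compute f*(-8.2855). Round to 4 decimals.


f*(y) = sup_x {y*x - a*x^2 - b*x} = sup_x {(y-b)*x - a*x^2}
FOC: (y - b) - 2a*x = 0 => x* = (y - b)/(2a)
x* = (-8.2855 + 10)/(2*8) = 0.1072
f*(-8.2855) = (y-b)^2/(4a) = (-8.2855 + 10)^2/(4*8)
= 2.9395/32 = 0.0919


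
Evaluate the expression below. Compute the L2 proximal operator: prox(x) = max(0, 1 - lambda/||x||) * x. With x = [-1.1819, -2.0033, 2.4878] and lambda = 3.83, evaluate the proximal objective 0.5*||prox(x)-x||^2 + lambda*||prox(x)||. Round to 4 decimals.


Step 1: Compute ||x||.
||x|| = 3.4058
Step 2: Compute scaling factor.
scale = max(0, 1 - 3.83/3.4058) = 0.0
Step 3: prox(x) = [-0.0, -0.0, 0.0]
||prox(x)|| = 0.0
Step 4: Proximal objective.
0.5*||prox-x||^2 = 5.7996
lambda*||prox|| = 0.0
Total = 5.7996


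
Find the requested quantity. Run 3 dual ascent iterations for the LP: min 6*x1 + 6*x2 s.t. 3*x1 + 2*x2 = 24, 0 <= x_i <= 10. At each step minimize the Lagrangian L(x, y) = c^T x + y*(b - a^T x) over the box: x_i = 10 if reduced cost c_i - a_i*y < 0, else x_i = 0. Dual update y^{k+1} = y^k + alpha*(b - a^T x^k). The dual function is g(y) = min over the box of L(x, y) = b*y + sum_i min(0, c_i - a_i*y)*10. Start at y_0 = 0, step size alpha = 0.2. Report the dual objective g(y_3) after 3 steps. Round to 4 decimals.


Dual ascent for LP: min 6*x1 + 6*x2, 3*x1 + 2*x2 = 24, 0 <= x_i <= 10
Step 1: y^k = 0.0, reduced costs: (6.0, 6.0)
  x^k = (0.0, 0.0), subgradient = b - a^T x = 24.0
  y^{k+1} = 0.0 + 0.2*24.0 = 4.8
Step 2: y^k = 4.8, reduced costs: (-8.4, -3.6)
  x^k = (10.0, 10.0), subgradient = b - a^T x = -26.0
  y^{k+1} = 4.8 + 0.2*-26.0 = -0.4
Step 3: y^k = -0.4, reduced costs: (7.2, 6.8)
  x^k = (0.0, 0.0), subgradient = b - a^T x = 24.0
  y^{k+1} = -0.4 + 0.2*24.0 = 4.4
Dual objective at y_3 = 4.4: reduced costs (-7.2, -2.8), box minimizer x = (10.0, 10.0)
g(y_3) = b*y + (c1 - a1*y)*x1 + (c2 - a2*y)*x2 = 24*4.4 + (-7.2)*10.0 + (-2.8)*10.0 = 105.6 - 72.0 - 28.0 = 5.6


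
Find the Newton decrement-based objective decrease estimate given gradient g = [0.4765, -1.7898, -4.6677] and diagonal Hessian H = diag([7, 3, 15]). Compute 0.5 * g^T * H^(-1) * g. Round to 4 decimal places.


Step 1: H is diagonal, so H^(-1) * g = [0.0681, -0.5966, -0.3112].
Step 2: g^T H^(-1) g = sum_i g_i^2 / H_ii
  = (0.4765)^2/7 + (-1.7898)^2/3 + (-4.6677)^2/15
  = 0.0324 + 1.0678 + 1.4525 = 2.5527
Step 3: Objective decrease = 0.5 * g^T H^(-1) g = 1.2764


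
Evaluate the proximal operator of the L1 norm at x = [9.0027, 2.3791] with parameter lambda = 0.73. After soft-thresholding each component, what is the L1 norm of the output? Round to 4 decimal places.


Soft-thresholding with lambda = 0.73:
prox(9.0027) = sign(9.0027)*max(|9.0027| - 0.73, 0) = 8.2727
prox(2.3791) = sign(2.3791)*max(|2.3791| - 0.73, 0) = 1.6491
prox(x) = [8.2727, 1.6491]
||prox(x)||_1 = 8.2727 + 1.6491 = 9.9218


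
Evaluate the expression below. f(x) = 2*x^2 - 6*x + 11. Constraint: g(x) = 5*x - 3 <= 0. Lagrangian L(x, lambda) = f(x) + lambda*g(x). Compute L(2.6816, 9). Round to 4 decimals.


Step 1: Evaluate f(x).
f(2.6816) = 2*2.6816^2 - 6*2.6816 + 11 = 9.2924
Step 2: Evaluate g(x).
g(2.6816) = 5*2.6816 - 3 = 10.408
Step 3: Compute Lagrangian.
L = 9.2924 + 9*10.408 = 102.9644


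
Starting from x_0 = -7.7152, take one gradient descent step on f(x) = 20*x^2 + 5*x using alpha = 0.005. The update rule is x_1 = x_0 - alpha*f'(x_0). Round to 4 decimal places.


We compute the gradient at x_0 and apply the update.
f'(x) = 40*x + 5
f'(-7.7152) = 40*-7.7152 + 5 = -303.608
x_1 = -7.7152 - 0.005*-303.608 = -6.1972


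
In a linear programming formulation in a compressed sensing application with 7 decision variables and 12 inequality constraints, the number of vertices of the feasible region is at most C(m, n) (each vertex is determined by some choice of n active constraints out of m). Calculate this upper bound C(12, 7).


Each vertex corresponds to some choice of n active constraints out of m, so the number of vertices is at most C(m, n) = m! / (n!(m-n)!).
m = 12, n = 7
Numerator: 12 * 11 * 10 * 9 * 8 * 7 * 6
Denominator: 7! = 5040
C(12, 7) = 792
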